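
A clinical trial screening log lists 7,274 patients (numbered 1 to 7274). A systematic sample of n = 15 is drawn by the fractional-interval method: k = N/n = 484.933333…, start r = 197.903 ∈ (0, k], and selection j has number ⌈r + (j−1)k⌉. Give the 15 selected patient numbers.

j=1: r + 0k = 197.903 → ⌈·⌉ = 198
j=2: r + 1k = 682.836333… → ⌈·⌉ = 683
j=3: r + 2k = 1167.769666… → ⌈·⌉ = 1168
j=4: r + 3k = 1652.703 → ⌈·⌉ = 1653
j=5: r + 4k = 2137.636333… → ⌈·⌉ = 2138
j=6: r + 5k = 2622.569666… → ⌈·⌉ = 2623
j=7: r + 6k = 3107.503 → ⌈·⌉ = 3108
j=8: r + 7k = 3592.436333… → ⌈·⌉ = 3593
j=9: r + 8k = 4077.369666… → ⌈·⌉ = 4078
j=10: r + 9k = 4562.303 → ⌈·⌉ = 4563
j=11: r + 10k = 5047.236333… → ⌈·⌉ = 5048
j=12: r + 11k = 5532.169666… → ⌈·⌉ = 5533
j=13: r + 12k = 6017.103 → ⌈·⌉ = 6018
j=14: r + 13k = 6502.036333… → ⌈·⌉ = 6503
j=15: r + 14k = 6986.969666… → ⌈·⌉ = 6987

198, 683, 1168, 1653, 2138, 2623, 3108, 3593, 4078, 4563, 5048, 5533, 6018, 6503, 6987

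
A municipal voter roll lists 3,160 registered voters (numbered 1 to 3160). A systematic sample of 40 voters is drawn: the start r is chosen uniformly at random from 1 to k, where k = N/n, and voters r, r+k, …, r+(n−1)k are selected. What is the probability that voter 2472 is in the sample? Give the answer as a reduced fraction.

1/79

k = 3160/40 = 79.
Voter 2472 is selected iff r ≡ 2472 (mod 79); exactly one such r in {1,…,79}.
Inclusion probability = 1/79.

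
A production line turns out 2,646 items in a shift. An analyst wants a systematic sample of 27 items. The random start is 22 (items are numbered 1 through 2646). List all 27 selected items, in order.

22, 120, 218, 316, 414, 512, 610, 708, 806, 904, 1002, 1100, 1198, 1296, 1394, 1492, 1590, 1688, 1786, 1884, 1982, 2080, 2178, 2276, 2374, 2472, 2570

k = N/n = 2646/27 = 98
item 1: 22
item 2: 22 + 98 = 120
item 3: 120 + 98 = 218
item 4: 218 + 98 = 316
item 5: 316 + 98 = 414
item 6: 414 + 98 = 512
item 7: 512 + 98 = 610
item 8: 610 + 98 = 708
item 9: 708 + 98 = 806
item 10: 806 + 98 = 904
item 11: 904 + 98 = 1002
item 12: 1002 + 98 = 1100
item 13: 1100 + 98 = 1198
item 14: 1198 + 98 = 1296
item 15: 1296 + 98 = 1394
item 16: 1394 + 98 = 1492
item 17: 1492 + 98 = 1590
item 18: 1590 + 98 = 1688
item 19: 1688 + 98 = 1786
item 20: 1786 + 98 = 1884
item 21: 1884 + 98 = 1982
item 22: 1982 + 98 = 2080
item 23: 2080 + 98 = 2178
item 24: 2178 + 98 = 2276
item 25: 2276 + 98 = 2374
item 26: 2374 + 98 = 2472
item 27: 2472 + 98 = 2570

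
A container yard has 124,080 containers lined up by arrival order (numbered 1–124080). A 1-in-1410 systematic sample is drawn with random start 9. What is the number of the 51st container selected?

k = 1410
51st selection = r + (51−1)·k = 9 + 50×1410 = 9 + 70500 = 70509

70509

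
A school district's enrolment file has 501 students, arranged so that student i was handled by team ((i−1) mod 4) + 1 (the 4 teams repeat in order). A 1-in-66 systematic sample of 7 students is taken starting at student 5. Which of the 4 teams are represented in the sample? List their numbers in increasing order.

1, 3

Consecutive selections differ by k = 66, so their team numbers differ by 66 mod 4 = 2.
gcd(66, 4) = 2, so the sample visits 4/2 = 2 distinct residues mod 4.
Start 5 is team 1; the teams hit are 1, 3.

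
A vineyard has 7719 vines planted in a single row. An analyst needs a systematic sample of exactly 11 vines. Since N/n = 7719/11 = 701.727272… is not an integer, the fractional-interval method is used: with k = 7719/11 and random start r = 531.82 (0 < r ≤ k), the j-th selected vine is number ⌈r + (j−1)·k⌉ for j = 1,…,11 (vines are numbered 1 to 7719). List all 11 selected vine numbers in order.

532, 1234, 1936, 2638, 3339, 4041, 4743, 5444, 6146, 6848, 7550

j=1: r + 0k = 531.82 → ⌈·⌉ = 532
j=2: r + 1k = 1233.547272… → ⌈·⌉ = 1234
j=3: r + 2k = 1935.274545… → ⌈·⌉ = 1936
j=4: r + 3k = 2637.001818… → ⌈·⌉ = 2638
j=5: r + 4k = 3338.729090… → ⌈·⌉ = 3339
j=6: r + 5k = 4040.456363… → ⌈·⌉ = 4041
j=7: r + 6k = 4742.183636… → ⌈·⌉ = 4743
j=8: r + 7k = 5443.910909… → ⌈·⌉ = 5444
j=9: r + 8k = 6145.638181… → ⌈·⌉ = 6146
j=10: r + 9k = 6847.365454… → ⌈·⌉ = 6848
j=11: r + 10k = 7549.092727… → ⌈·⌉ = 7550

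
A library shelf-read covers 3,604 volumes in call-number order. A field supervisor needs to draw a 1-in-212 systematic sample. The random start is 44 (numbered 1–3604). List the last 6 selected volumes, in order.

12th selection = 44 + 11×212 = 2376
13th: 2376 + 212 = 2588
14th: 2588 + 212 = 2800
15th: 2800 + 212 = 3012
16th: 3012 + 212 = 3224
17th: 3224 + 212 = 3436

2376, 2588, 2800, 3012, 3224, 3436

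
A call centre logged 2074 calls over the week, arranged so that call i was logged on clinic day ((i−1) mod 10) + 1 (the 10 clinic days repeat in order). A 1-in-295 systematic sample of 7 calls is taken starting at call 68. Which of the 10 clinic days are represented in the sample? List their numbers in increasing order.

3, 8

Consecutive selections differ by k = 295, so their clinic day numbers differ by 295 mod 10 = 5.
gcd(295, 10) = 5, so the sample visits 10/5 = 2 distinct residues mod 10.
Start 68 is clinic day 8; the clinic days hit are 3, 8.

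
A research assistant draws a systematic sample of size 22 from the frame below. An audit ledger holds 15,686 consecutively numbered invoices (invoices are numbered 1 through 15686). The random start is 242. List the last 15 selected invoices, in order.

5233, 5946, 6659, 7372, 8085, 8798, 9511, 10224, 10937, 11650, 12363, 13076, 13789, 14502, 15215

k = N/n = 15686/22 = 713
8th selection = 242 + 7×713 = 5233
9th: 5233 + 713 = 5946
10th: 5946 + 713 = 6659
11th: 6659 + 713 = 7372
12th: 7372 + 713 = 8085
13th: 8085 + 713 = 8798
14th: 8798 + 713 = 9511
15th: 9511 + 713 = 10224
16th: 10224 + 713 = 10937
17th: 10937 + 713 = 11650
18th: 11650 + 713 = 12363
19th: 12363 + 713 = 13076
20th: 13076 + 713 = 13789
21st: 13789 + 713 = 14502
22nd: 14502 + 713 = 15215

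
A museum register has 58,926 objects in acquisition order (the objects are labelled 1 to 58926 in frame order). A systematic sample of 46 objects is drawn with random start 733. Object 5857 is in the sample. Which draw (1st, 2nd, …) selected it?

5

k = 58926/46 = 1281
position = (5857 − 733)/1281 + 1 = 5124/1281 + 1 = 4 + 1 = 5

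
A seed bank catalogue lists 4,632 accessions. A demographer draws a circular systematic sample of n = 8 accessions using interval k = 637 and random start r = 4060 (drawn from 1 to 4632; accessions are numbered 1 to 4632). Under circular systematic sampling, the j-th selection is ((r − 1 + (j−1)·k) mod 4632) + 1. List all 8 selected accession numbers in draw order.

Selection 1: 4060
Selection 2: 4060 + 637 = 4697 → 4697 − 4632 = 65
Selection 3: 65 + 637 = 702
Selection 4: 702 + 637 = 1339
Selection 5: 1339 + 637 = 1976
Selection 6: 1976 + 637 = 2613
Selection 7: 2613 + 637 = 3250
Selection 8: 3250 + 637 = 3887

4060, 65, 702, 1339, 1976, 2613, 3250, 3887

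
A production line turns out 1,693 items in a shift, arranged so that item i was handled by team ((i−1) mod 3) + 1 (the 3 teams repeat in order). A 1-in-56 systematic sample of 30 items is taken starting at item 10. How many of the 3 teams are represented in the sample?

Consecutive selections differ by k = 56, so their team numbers differ by 56 mod 3 = 2.
gcd(56, 3) = 1, so the sample visits 3/1 = 3 distinct residues mod 3.
Start 10 is team 1; the teams hit are 1, 2, 3.

3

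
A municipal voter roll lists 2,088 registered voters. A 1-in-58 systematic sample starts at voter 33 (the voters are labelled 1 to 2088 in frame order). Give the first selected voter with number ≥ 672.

729

k = 58
Steps past start: ⌈(672 − 33)/58⌉ = ⌈639/58⌉ = 12
Selected voter: 33 + 12×58 = 729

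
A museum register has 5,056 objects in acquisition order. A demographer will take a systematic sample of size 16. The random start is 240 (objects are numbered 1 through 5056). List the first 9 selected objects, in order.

240, 556, 872, 1188, 1504, 1820, 2136, 2452, 2768

k = N/n = 5056/16 = 316
object 1: 240
object 2: 240 + 316 = 556
object 3: 556 + 316 = 872
object 4: 872 + 316 = 1188
object 5: 1188 + 316 = 1504
object 6: 1504 + 316 = 1820
object 7: 1820 + 316 = 2136
object 8: 2136 + 316 = 2452
object 9: 2452 + 316 = 2768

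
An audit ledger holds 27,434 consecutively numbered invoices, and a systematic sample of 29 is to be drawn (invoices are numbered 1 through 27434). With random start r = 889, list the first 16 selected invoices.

k = N/n = 27434/29 = 946
invoice 1: 889
invoice 2: 889 + 946 = 1835
invoice 3: 1835 + 946 = 2781
invoice 4: 2781 + 946 = 3727
invoice 5: 3727 + 946 = 4673
invoice 6: 4673 + 946 = 5619
invoice 7: 5619 + 946 = 6565
invoice 8: 6565 + 946 = 7511
invoice 9: 7511 + 946 = 8457
invoice 10: 8457 + 946 = 9403
invoice 11: 9403 + 946 = 10349
invoice 12: 10349 + 946 = 11295
invoice 13: 11295 + 946 = 12241
invoice 14: 12241 + 946 = 13187
invoice 15: 13187 + 946 = 14133
invoice 16: 14133 + 946 = 15079

889, 1835, 2781, 3727, 4673, 5619, 6565, 7511, 8457, 9403, 10349, 11295, 12241, 13187, 14133, 15079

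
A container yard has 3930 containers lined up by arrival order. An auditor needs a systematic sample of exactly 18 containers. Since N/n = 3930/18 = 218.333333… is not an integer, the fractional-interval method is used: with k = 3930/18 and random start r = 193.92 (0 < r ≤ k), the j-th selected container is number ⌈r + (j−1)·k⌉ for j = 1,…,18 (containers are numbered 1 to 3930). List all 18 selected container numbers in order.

194, 413, 631, 849, 1068, 1286, 1504, 1723, 1941, 2159, 2378, 2596, 2814, 3033, 3251, 3469, 3688, 3906

j=1: r + 0k = 193.92 → ⌈·⌉ = 194
j=2: r + 1k = 412.253333… → ⌈·⌉ = 413
j=3: r + 2k = 630.586666… → ⌈·⌉ = 631
j=4: r + 3k = 848.92 → ⌈·⌉ = 849
j=5: r + 4k = 1067.253333… → ⌈·⌉ = 1068
j=6: r + 5k = 1285.586666… → ⌈·⌉ = 1286
j=7: r + 6k = 1503.92 → ⌈·⌉ = 1504
j=8: r + 7k = 1722.253333… → ⌈·⌉ = 1723
j=9: r + 8k = 1940.586666… → ⌈·⌉ = 1941
j=10: r + 9k = 2158.92 → ⌈·⌉ = 2159
j=11: r + 10k = 2377.253333… → ⌈·⌉ = 2378
j=12: r + 11k = 2595.586666… → ⌈·⌉ = 2596
j=13: r + 12k = 2813.92 → ⌈·⌉ = 2814
j=14: r + 13k = 3032.253333… → ⌈·⌉ = 3033
j=15: r + 14k = 3250.586666… → ⌈·⌉ = 3251
j=16: r + 15k = 3468.92 → ⌈·⌉ = 3469
j=17: r + 16k = 3687.253333… → ⌈·⌉ = 3688
j=18: r + 17k = 3905.586666… → ⌈·⌉ = 3906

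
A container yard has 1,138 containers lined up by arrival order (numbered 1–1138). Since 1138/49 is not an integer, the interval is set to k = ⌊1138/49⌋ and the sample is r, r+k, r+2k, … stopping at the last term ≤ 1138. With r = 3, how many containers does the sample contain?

k = ⌊1138/49⌋ = 23
Achieved size = ⌊(1138 − 3)/23⌋ + 1 = ⌊1135/23⌋ + 1 = 49 + 1 = 50
(last selection: 3 + 49×23 = 1130 ≤ 1138; next would be 1153 > 1138)

50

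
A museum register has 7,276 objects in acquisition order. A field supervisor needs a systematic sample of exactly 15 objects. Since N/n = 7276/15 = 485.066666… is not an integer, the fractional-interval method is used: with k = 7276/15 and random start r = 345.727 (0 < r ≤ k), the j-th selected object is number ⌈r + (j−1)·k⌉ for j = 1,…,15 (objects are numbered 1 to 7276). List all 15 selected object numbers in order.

346, 831, 1316, 1801, 2286, 2772, 3257, 3742, 4227, 4712, 5197, 5682, 6167, 6652, 7137

j=1: r + 0k = 345.727 → ⌈·⌉ = 346
j=2: r + 1k = 830.793666… → ⌈·⌉ = 831
j=3: r + 2k = 1315.860333… → ⌈·⌉ = 1316
j=4: r + 3k = 1800.927 → ⌈·⌉ = 1801
j=5: r + 4k = 2285.993666… → ⌈·⌉ = 2286
j=6: r + 5k = 2771.060333… → ⌈·⌉ = 2772
j=7: r + 6k = 3256.127 → ⌈·⌉ = 3257
j=8: r + 7k = 3741.193666… → ⌈·⌉ = 3742
j=9: r + 8k = 4226.260333… → ⌈·⌉ = 4227
j=10: r + 9k = 4711.327 → ⌈·⌉ = 4712
j=11: r + 10k = 5196.393666… → ⌈·⌉ = 5197
j=12: r + 11k = 5681.460333… → ⌈·⌉ = 5682
j=13: r + 12k = 6166.527 → ⌈·⌉ = 6167
j=14: r + 13k = 6651.593666… → ⌈·⌉ = 6652
j=15: r + 14k = 7136.660333… → ⌈·⌉ = 7137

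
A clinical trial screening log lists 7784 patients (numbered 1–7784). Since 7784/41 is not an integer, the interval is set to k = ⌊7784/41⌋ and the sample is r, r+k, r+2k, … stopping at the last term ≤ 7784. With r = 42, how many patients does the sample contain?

k = ⌊7784/41⌋ = 189
Achieved size = ⌊(7784 − 42)/189⌋ + 1 = ⌊7742/189⌋ + 1 = 40 + 1 = 41
(last selection: 42 + 40×189 = 7602 ≤ 7784; next would be 7791 > 7784)

41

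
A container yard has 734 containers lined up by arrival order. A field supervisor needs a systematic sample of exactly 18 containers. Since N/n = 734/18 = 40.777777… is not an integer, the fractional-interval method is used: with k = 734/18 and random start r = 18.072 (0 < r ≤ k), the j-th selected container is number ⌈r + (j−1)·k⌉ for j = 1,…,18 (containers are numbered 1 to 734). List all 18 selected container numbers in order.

j=1: r + 0k = 18.072 → ⌈·⌉ = 19
j=2: r + 1k = 58.849777… → ⌈·⌉ = 59
j=3: r + 2k = 99.627555… → ⌈·⌉ = 100
j=4: r + 3k = 140.405333… → ⌈·⌉ = 141
j=5: r + 4k = 181.183111… → ⌈·⌉ = 182
j=6: r + 5k = 221.960888… → ⌈·⌉ = 222
j=7: r + 6k = 262.738666… → ⌈·⌉ = 263
j=8: r + 7k = 303.516444… → ⌈·⌉ = 304
j=9: r + 8k = 344.294222… → ⌈·⌉ = 345
j=10: r + 9k = 385.072 → ⌈·⌉ = 386
j=11: r + 10k = 425.849777… → ⌈·⌉ = 426
j=12: r + 11k = 466.627555… → ⌈·⌉ = 467
j=13: r + 12k = 507.405333… → ⌈·⌉ = 508
j=14: r + 13k = 548.183111… → ⌈·⌉ = 549
j=15: r + 14k = 588.960888… → ⌈·⌉ = 589
j=16: r + 15k = 629.738666… → ⌈·⌉ = 630
j=17: r + 16k = 670.516444… → ⌈·⌉ = 671
j=18: r + 17k = 711.294222… → ⌈·⌉ = 712

19, 59, 100, 141, 182, 222, 263, 304, 345, 386, 426, 467, 508, 549, 589, 630, 671, 712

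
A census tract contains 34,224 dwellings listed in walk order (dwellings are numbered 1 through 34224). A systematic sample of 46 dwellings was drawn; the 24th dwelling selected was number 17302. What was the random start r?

190

k = 34224/46 = 744
r = 17302 − (24−1)×744 = 17302 − 17112 = 190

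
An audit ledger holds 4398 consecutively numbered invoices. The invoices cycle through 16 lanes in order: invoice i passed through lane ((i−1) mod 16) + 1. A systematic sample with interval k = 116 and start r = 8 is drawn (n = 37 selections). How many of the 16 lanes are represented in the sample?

4

Consecutive selections differ by k = 116, so their lane numbers differ by 116 mod 16 = 4.
gcd(116, 16) = 4, so the sample visits 16/4 = 4 distinct residues mod 16.
Start 8 is lane 8; the lanes hit are 4, 8, 12, 16.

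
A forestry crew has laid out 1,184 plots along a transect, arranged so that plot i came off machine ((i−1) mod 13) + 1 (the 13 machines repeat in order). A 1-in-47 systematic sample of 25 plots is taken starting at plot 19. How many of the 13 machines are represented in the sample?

Consecutive selections differ by k = 47, so their machine numbers differ by 47 mod 13 = 8.
gcd(47, 13) = 1, so the sample visits 13/1 = 13 distinct residues mod 13.
Start 19 is machine 6; the machines hit are 1, 2, 3, 4, 5, 6, 7, 8, 9, 10, 11, 12, 13.

13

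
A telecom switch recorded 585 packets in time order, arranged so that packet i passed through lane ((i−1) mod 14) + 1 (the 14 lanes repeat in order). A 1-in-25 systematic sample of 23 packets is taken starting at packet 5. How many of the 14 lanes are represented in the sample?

Consecutive selections differ by k = 25, so their lane numbers differ by 25 mod 14 = 11.
gcd(25, 14) = 1, so the sample visits 14/1 = 14 distinct residues mod 14.
Start 5 is lane 5; the lanes hit are 1, 2, 3, 4, 5, 6, 7, 8, 9, 10, 11, 12, 13, 14.

14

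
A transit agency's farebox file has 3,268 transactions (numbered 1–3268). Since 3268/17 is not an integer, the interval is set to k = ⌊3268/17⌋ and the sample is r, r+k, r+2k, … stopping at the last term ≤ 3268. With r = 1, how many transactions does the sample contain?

k = ⌊3268/17⌋ = 192
Achieved size = ⌊(3268 − 1)/192⌋ + 1 = ⌊3267/192⌋ + 1 = 17 + 1 = 18
(last selection: 1 + 17×192 = 3265 ≤ 3268; next would be 3457 > 3268)

18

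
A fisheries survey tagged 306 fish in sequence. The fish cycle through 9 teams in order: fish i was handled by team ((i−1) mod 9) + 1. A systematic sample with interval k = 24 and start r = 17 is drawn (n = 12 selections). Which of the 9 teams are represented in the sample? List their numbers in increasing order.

2, 5, 8

Consecutive selections differ by k = 24, so their team numbers differ by 24 mod 9 = 6.
gcd(24, 9) = 3, so the sample visits 9/3 = 3 distinct residues mod 9.
Start 17 is team 8; the teams hit are 2, 5, 8.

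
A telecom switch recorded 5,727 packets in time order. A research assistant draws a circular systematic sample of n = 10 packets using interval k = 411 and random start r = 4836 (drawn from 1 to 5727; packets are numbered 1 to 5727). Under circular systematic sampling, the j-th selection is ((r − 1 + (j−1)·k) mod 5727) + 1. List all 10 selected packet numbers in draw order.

Selection 1: 4836
Selection 2: 4836 + 411 = 5247
Selection 3: 5247 + 411 = 5658
Selection 4: 5658 + 411 = 6069 → 6069 − 5727 = 342
Selection 5: 342 + 411 = 753
Selection 6: 753 + 411 = 1164
Selection 7: 1164 + 411 = 1575
Selection 8: 1575 + 411 = 1986
Selection 9: 1986 + 411 = 2397
Selection 10: 2397 + 411 = 2808

4836, 5247, 5658, 342, 753, 1164, 1575, 1986, 2397, 2808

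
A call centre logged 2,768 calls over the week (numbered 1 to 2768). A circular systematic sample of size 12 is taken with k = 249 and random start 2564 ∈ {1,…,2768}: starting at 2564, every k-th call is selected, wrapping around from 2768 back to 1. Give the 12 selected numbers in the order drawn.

Selection 1: 2564
Selection 2: 2564 + 249 = 2813 → 2813 − 2768 = 45
Selection 3: 45 + 249 = 294
Selection 4: 294 + 249 = 543
Selection 5: 543 + 249 = 792
Selection 6: 792 + 249 = 1041
Selection 7: 1041 + 249 = 1290
Selection 8: 1290 + 249 = 1539
Selection 9: 1539 + 249 = 1788
Selection 10: 1788 + 249 = 2037
Selection 11: 2037 + 249 = 2286
Selection 12: 2286 + 249 = 2535

2564, 45, 294, 543, 792, 1041, 1290, 1539, 1788, 2037, 2286, 2535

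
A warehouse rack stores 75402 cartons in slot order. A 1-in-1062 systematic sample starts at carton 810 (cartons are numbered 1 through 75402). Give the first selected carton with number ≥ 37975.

k = 1062
Steps past start: ⌈(37975 − 810)/1062⌉ = ⌈37165/1062⌉ = 35
Selected carton: 810 + 35×1062 = 37980

37980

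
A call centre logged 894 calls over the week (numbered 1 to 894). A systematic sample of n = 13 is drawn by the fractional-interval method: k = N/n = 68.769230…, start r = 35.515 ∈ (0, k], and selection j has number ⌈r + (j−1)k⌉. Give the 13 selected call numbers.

j=1: r + 0k = 35.515 → ⌈·⌉ = 36
j=2: r + 1k = 104.284230… → ⌈·⌉ = 105
j=3: r + 2k = 173.053461… → ⌈·⌉ = 174
j=4: r + 3k = 241.822692… → ⌈·⌉ = 242
j=5: r + 4k = 310.591923… → ⌈·⌉ = 311
j=6: r + 5k = 379.361153… → ⌈·⌉ = 380
j=7: r + 6k = 448.130384… → ⌈·⌉ = 449
j=8: r + 7k = 516.899615… → ⌈·⌉ = 517
j=9: r + 8k = 585.668846… → ⌈·⌉ = 586
j=10: r + 9k = 654.438076… → ⌈·⌉ = 655
j=11: r + 10k = 723.207307… → ⌈·⌉ = 724
j=12: r + 11k = 791.976538… → ⌈·⌉ = 792
j=13: r + 12k = 860.745769… → ⌈·⌉ = 861

36, 105, 174, 242, 311, 380, 449, 517, 586, 655, 724, 792, 861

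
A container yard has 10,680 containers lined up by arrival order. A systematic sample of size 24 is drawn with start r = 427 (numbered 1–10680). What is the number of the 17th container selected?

7547

k = 10680/24 = 445
17th selection = r + (17−1)·k = 427 + 16×445 = 427 + 7120 = 7547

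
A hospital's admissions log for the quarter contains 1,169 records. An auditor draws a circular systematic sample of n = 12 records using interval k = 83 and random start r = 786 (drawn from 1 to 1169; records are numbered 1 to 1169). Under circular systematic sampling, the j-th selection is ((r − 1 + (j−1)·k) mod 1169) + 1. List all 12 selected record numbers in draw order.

786, 869, 952, 1035, 1118, 32, 115, 198, 281, 364, 447, 530

Selection 1: 786
Selection 2: 786 + 83 = 869
Selection 3: 869 + 83 = 952
Selection 4: 952 + 83 = 1035
Selection 5: 1035 + 83 = 1118
Selection 6: 1118 + 83 = 1201 → 1201 − 1169 = 32
Selection 7: 32 + 83 = 115
Selection 8: 115 + 83 = 198
Selection 9: 198 + 83 = 281
Selection 10: 281 + 83 = 364
Selection 11: 364 + 83 = 447
Selection 12: 447 + 83 = 530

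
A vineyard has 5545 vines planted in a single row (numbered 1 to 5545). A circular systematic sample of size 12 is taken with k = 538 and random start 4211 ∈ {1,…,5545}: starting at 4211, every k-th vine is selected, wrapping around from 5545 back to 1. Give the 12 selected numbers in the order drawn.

Selection 1: 4211
Selection 2: 4211 + 538 = 4749
Selection 3: 4749 + 538 = 5287
Selection 4: 5287 + 538 = 5825 → 5825 − 5545 = 280
Selection 5: 280 + 538 = 818
Selection 6: 818 + 538 = 1356
Selection 7: 1356 + 538 = 1894
Selection 8: 1894 + 538 = 2432
Selection 9: 2432 + 538 = 2970
Selection 10: 2970 + 538 = 3508
Selection 11: 3508 + 538 = 4046
Selection 12: 4046 + 538 = 4584

4211, 4749, 5287, 280, 818, 1356, 1894, 2432, 2970, 3508, 4046, 4584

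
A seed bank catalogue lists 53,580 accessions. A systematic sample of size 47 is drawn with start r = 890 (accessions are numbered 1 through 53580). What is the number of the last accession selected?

53330

k = 53580/47 = 1140
47th selection = r + (47−1)·k = 890 + 46×1140 = 890 + 52440 = 53330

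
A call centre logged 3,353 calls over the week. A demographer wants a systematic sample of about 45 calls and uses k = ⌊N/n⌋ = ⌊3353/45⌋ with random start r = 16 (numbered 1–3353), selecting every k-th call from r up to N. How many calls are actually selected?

46

k = ⌊3353/45⌋ = 74
Achieved size = ⌊(3353 − 16)/74⌋ + 1 = ⌊3337/74⌋ + 1 = 45 + 1 = 46
(last selection: 16 + 45×74 = 3346 ≤ 3353; next would be 3420 > 3353)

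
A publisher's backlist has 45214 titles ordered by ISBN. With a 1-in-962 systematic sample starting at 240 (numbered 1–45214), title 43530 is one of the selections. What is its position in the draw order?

46

k = 962
position = (43530 − 240)/962 + 1 = 43290/962 + 1 = 45 + 1 = 46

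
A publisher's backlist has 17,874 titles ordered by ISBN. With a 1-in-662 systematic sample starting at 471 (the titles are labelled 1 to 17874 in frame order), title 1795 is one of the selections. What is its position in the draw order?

k = 662
position = (1795 − 471)/662 + 1 = 1324/662 + 1 = 2 + 1 = 3

3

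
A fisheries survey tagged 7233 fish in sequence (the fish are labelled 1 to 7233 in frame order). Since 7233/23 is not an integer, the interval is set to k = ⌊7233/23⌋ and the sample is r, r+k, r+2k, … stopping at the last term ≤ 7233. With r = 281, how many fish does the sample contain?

23

k = ⌊7233/23⌋ = 314
Achieved size = ⌊(7233 − 281)/314⌋ + 1 = ⌊6952/314⌋ + 1 = 22 + 1 = 23
(last selection: 281 + 22×314 = 7189 ≤ 7233; next would be 7503 > 7233)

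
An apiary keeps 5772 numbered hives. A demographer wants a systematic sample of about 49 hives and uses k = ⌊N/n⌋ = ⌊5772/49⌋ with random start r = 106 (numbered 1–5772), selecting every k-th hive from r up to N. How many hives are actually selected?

k = ⌊5772/49⌋ = 117
Achieved size = ⌊(5772 − 106)/117⌋ + 1 = ⌊5666/117⌋ + 1 = 48 + 1 = 49
(last selection: 106 + 48×117 = 5722 ≤ 5772; next would be 5839 > 5772)

49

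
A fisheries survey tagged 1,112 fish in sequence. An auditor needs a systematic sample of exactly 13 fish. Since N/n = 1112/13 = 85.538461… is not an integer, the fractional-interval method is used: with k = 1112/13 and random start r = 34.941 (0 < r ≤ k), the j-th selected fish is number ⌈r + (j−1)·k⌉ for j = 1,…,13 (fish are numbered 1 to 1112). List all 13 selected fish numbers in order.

35, 121, 207, 292, 378, 463, 549, 634, 720, 805, 891, 976, 1062

j=1: r + 0k = 34.941 → ⌈·⌉ = 35
j=2: r + 1k = 120.479461… → ⌈·⌉ = 121
j=3: r + 2k = 206.017923… → ⌈·⌉ = 207
j=4: r + 3k = 291.556384… → ⌈·⌉ = 292
j=5: r + 4k = 377.094846… → ⌈·⌉ = 378
j=6: r + 5k = 462.633307… → ⌈·⌉ = 463
j=7: r + 6k = 548.171769… → ⌈·⌉ = 549
j=8: r + 7k = 633.710230… → ⌈·⌉ = 634
j=9: r + 8k = 719.248692… → ⌈·⌉ = 720
j=10: r + 9k = 804.787153… → ⌈·⌉ = 805
j=11: r + 10k = 890.325615… → ⌈·⌉ = 891
j=12: r + 11k = 975.864076… → ⌈·⌉ = 976
j=13: r + 12k = 1061.402538… → ⌈·⌉ = 1062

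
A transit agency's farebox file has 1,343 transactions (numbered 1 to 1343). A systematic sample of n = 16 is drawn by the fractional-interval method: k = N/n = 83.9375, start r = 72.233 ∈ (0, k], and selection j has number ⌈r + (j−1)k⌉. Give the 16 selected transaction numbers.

73, 157, 241, 325, 408, 492, 576, 660, 744, 828, 912, 996, 1080, 1164, 1248, 1332

j=1: r + 0k = 72.233 → ⌈·⌉ = 73
j=2: r + 1k = 156.1705 → ⌈·⌉ = 157
j=3: r + 2k = 240.108 → ⌈·⌉ = 241
j=4: r + 3k = 324.0455 → ⌈·⌉ = 325
j=5: r + 4k = 407.983 → ⌈·⌉ = 408
j=6: r + 5k = 491.9205 → ⌈·⌉ = 492
j=7: r + 6k = 575.858 → ⌈·⌉ = 576
j=8: r + 7k = 659.7955 → ⌈·⌉ = 660
j=9: r + 8k = 743.733 → ⌈·⌉ = 744
j=10: r + 9k = 827.6705 → ⌈·⌉ = 828
j=11: r + 10k = 911.608 → ⌈·⌉ = 912
j=12: r + 11k = 995.5455 → ⌈·⌉ = 996
j=13: r + 12k = 1079.483 → ⌈·⌉ = 1080
j=14: r + 13k = 1163.4205 → ⌈·⌉ = 1164
j=15: r + 14k = 1247.358 → ⌈·⌉ = 1248
j=16: r + 15k = 1331.2955 → ⌈·⌉ = 1332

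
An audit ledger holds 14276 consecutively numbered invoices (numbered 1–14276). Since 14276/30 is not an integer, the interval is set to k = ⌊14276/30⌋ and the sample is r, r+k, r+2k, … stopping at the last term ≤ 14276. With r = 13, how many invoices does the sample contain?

k = ⌊14276/30⌋ = 475
Achieved size = ⌊(14276 − 13)/475⌋ + 1 = ⌊14263/475⌋ + 1 = 30 + 1 = 31
(last selection: 13 + 30×475 = 14263 ≤ 14276; next would be 14738 > 14276)

31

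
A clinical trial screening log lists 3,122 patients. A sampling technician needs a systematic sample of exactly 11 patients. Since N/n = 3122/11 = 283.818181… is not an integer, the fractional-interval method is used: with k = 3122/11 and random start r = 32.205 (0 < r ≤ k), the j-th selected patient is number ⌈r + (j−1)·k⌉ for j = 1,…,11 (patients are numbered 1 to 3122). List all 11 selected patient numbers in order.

33, 317, 600, 884, 1168, 1452, 1736, 2019, 2303, 2587, 2871

j=1: r + 0k = 32.205 → ⌈·⌉ = 33
j=2: r + 1k = 316.023181… → ⌈·⌉ = 317
j=3: r + 2k = 599.841363… → ⌈·⌉ = 600
j=4: r + 3k = 883.659545… → ⌈·⌉ = 884
j=5: r + 4k = 1167.477727… → ⌈·⌉ = 1168
j=6: r + 5k = 1451.295909… → ⌈·⌉ = 1452
j=7: r + 6k = 1735.114090… → ⌈·⌉ = 1736
j=8: r + 7k = 2018.932272… → ⌈·⌉ = 2019
j=9: r + 8k = 2302.750454… → ⌈·⌉ = 2303
j=10: r + 9k = 2586.568636… → ⌈·⌉ = 2587
j=11: r + 10k = 2870.386818… → ⌈·⌉ = 2871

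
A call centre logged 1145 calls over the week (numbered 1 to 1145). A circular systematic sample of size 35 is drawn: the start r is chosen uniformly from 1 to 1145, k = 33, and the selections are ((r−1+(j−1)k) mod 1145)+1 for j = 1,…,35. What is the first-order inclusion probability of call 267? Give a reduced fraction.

7/229

For each position j, as r ranges over 1…1145 the j-th selection hits every call exactly once, so call 267 is selected for exactly 35 of the 1145 starts.
Inclusion probability = 35/1145 = 7/229.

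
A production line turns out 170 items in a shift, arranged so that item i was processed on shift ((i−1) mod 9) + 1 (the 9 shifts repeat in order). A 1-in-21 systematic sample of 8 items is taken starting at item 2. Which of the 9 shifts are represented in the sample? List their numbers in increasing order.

2, 5, 8

Consecutive selections differ by k = 21, so their shift numbers differ by 21 mod 9 = 3.
gcd(21, 9) = 3, so the sample visits 9/3 = 3 distinct residues mod 9.
Start 2 is shift 2; the shifts hit are 2, 5, 8.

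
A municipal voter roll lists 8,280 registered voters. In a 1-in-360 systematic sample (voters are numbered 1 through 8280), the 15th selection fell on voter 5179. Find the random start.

139

k = 360
r = 5179 − (15−1)×360 = 5179 − 5040 = 139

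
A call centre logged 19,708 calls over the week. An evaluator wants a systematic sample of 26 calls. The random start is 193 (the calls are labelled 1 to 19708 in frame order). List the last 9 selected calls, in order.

k = N/n = 19708/26 = 758
18th selection = 193 + 17×758 = 13079
19th: 13079 + 758 = 13837
20th: 13837 + 758 = 14595
21st: 14595 + 758 = 15353
22nd: 15353 + 758 = 16111
23rd: 16111 + 758 = 16869
24th: 16869 + 758 = 17627
25th: 17627 + 758 = 18385
26th: 18385 + 758 = 19143

13079, 13837, 14595, 15353, 16111, 16869, 17627, 18385, 19143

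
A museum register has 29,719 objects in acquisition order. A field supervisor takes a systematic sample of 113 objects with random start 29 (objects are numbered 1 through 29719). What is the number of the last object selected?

k = 29719/113 = 263
113th selection = r + (113−1)·k = 29 + 112×263 = 29 + 29456 = 29485

29485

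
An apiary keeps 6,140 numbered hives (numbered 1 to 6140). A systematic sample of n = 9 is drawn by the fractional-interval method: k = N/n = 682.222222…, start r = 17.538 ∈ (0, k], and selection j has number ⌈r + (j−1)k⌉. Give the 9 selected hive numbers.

18, 700, 1382, 2065, 2747, 3429, 4111, 4794, 5476

j=1: r + 0k = 17.538 → ⌈·⌉ = 18
j=2: r + 1k = 699.760222… → ⌈·⌉ = 700
j=3: r + 2k = 1381.982444… → ⌈·⌉ = 1382
j=4: r + 3k = 2064.204666… → ⌈·⌉ = 2065
j=5: r + 4k = 2746.426888… → ⌈·⌉ = 2747
j=6: r + 5k = 3428.649111… → ⌈·⌉ = 3429
j=7: r + 6k = 4110.871333… → ⌈·⌉ = 4111
j=8: r + 7k = 4793.093555… → ⌈·⌉ = 4794
j=9: r + 8k = 5475.315777… → ⌈·⌉ = 5476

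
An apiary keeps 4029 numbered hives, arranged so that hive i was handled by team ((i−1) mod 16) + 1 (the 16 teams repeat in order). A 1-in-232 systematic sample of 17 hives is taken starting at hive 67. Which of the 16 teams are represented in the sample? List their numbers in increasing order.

Consecutive selections differ by k = 232, so their team numbers differ by 232 mod 16 = 8.
gcd(232, 16) = 8, so the sample visits 16/8 = 2 distinct residues mod 16.
Start 67 is team 3; the teams hit are 3, 11.

3, 11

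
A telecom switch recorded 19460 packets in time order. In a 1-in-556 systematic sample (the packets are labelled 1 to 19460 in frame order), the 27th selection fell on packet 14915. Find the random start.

k = 556
r = 14915 − (27−1)×556 = 14915 − 14456 = 459

459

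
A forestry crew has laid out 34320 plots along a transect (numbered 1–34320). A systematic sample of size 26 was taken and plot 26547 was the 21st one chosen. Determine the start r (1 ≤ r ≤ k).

147

k = 34320/26 = 1320
r = 26547 − (21−1)×1320 = 26547 − 26400 = 147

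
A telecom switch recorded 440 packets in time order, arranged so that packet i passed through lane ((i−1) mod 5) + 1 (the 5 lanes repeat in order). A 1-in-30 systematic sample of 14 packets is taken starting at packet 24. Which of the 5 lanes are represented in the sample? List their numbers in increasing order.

Consecutive selections differ by k = 30, so their lane numbers differ by 30 mod 5 = 0.
gcd(30, 5) = 5, so the sample visits 5/5 = 1 distinct residues mod 5.
Start 24 is lane 4; the lanes hit are 4.

4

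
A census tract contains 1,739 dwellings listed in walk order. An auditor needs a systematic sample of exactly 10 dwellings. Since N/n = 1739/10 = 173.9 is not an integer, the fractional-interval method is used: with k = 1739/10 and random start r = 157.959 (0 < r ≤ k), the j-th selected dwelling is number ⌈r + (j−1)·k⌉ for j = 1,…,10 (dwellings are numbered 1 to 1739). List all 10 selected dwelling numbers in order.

158, 332, 506, 680, 854, 1028, 1202, 1376, 1550, 1724

j=1: r + 0k = 157.959 → ⌈·⌉ = 158
j=2: r + 1k = 331.859 → ⌈·⌉ = 332
j=3: r + 2k = 505.759 → ⌈·⌉ = 506
j=4: r + 3k = 679.659 → ⌈·⌉ = 680
j=5: r + 4k = 853.559 → ⌈·⌉ = 854
j=6: r + 5k = 1027.459 → ⌈·⌉ = 1028
j=7: r + 6k = 1201.359 → ⌈·⌉ = 1202
j=8: r + 7k = 1375.259 → ⌈·⌉ = 1376
j=9: r + 8k = 1549.159 → ⌈·⌉ = 1550
j=10: r + 9k = 1723.059 → ⌈·⌉ = 1724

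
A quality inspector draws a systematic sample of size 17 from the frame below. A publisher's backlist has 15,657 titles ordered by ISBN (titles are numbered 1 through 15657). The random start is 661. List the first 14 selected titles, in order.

661, 1582, 2503, 3424, 4345, 5266, 6187, 7108, 8029, 8950, 9871, 10792, 11713, 12634

k = N/n = 15657/17 = 921
title 1: 661
title 2: 661 + 921 = 1582
title 3: 1582 + 921 = 2503
title 4: 2503 + 921 = 3424
title 5: 3424 + 921 = 4345
title 6: 4345 + 921 = 5266
title 7: 5266 + 921 = 6187
title 8: 6187 + 921 = 7108
title 9: 7108 + 921 = 8029
title 10: 8029 + 921 = 8950
title 11: 8950 + 921 = 9871
title 12: 9871 + 921 = 10792
title 13: 10792 + 921 = 11713
title 14: 11713 + 921 = 12634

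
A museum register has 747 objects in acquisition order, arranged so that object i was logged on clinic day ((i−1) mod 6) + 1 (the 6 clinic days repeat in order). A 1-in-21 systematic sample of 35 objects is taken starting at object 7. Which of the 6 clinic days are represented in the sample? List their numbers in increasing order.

Consecutive selections differ by k = 21, so their clinic day numbers differ by 21 mod 6 = 3.
gcd(21, 6) = 3, so the sample visits 6/3 = 2 distinct residues mod 6.
Start 7 is clinic day 1; the clinic days hit are 1, 4.

1, 4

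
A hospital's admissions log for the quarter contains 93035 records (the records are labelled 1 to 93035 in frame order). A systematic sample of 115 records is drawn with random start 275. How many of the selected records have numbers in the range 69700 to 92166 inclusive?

28

k = 93035/115 = 809
First selection ≥ 69700: 275 + ⌈(69700−275)/809⌉·809 = 275 + 86×809 = 69849
Last selection ≤ 92166: 275 + ⌊(92166−275)/809⌋·809 = 275 + 113×809 = 91692
Count = 113 − 86 + 1 = 28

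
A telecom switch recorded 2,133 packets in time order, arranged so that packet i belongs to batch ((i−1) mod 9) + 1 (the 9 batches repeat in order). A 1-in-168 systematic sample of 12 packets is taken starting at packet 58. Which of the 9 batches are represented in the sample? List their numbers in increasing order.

Consecutive selections differ by k = 168, so their batch numbers differ by 168 mod 9 = 6.
gcd(168, 9) = 3, so the sample visits 9/3 = 3 distinct residues mod 9.
Start 58 is batch 4; the batches hit are 1, 4, 7.

1, 4, 7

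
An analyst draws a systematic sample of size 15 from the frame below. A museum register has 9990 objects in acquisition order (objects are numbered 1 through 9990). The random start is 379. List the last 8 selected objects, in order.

k = N/n = 9990/15 = 666
8th selection = 379 + 7×666 = 5041
9th: 5041 + 666 = 5707
10th: 5707 + 666 = 6373
11th: 6373 + 666 = 7039
12th: 7039 + 666 = 7705
13th: 7705 + 666 = 8371
14th: 8371 + 666 = 9037
15th: 9037 + 666 = 9703

5041, 5707, 6373, 7039, 7705, 8371, 9037, 9703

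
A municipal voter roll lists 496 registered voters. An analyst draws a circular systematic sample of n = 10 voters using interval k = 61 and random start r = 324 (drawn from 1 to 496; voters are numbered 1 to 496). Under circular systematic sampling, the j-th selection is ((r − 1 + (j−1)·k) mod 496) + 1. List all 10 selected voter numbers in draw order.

324, 385, 446, 11, 72, 133, 194, 255, 316, 377

Selection 1: 324
Selection 2: 324 + 61 = 385
Selection 3: 385 + 61 = 446
Selection 4: 446 + 61 = 507 → 507 − 496 = 11
Selection 5: 11 + 61 = 72
Selection 6: 72 + 61 = 133
Selection 7: 133 + 61 = 194
Selection 8: 194 + 61 = 255
Selection 9: 255 + 61 = 316
Selection 10: 316 + 61 = 377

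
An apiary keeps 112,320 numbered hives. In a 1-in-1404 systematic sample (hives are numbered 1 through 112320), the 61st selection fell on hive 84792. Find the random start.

552

k = 1404
r = 84792 − (61−1)×1404 = 84792 − 84240 = 552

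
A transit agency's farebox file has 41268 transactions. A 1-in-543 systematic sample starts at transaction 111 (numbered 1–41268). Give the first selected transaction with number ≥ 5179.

5541

k = 543
Steps past start: ⌈(5179 − 111)/543⌉ = ⌈5068/543⌉ = 10
Selected transaction: 111 + 10×543 = 5541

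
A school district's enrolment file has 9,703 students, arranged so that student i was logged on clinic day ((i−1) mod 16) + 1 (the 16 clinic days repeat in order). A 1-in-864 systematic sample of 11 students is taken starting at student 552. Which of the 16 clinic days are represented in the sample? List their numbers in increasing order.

Consecutive selections differ by k = 864, so their clinic day numbers differ by 864 mod 16 = 0.
gcd(864, 16) = 16, so the sample visits 16/16 = 1 distinct residues mod 16.
Start 552 is clinic day 8; the clinic days hit are 8.

8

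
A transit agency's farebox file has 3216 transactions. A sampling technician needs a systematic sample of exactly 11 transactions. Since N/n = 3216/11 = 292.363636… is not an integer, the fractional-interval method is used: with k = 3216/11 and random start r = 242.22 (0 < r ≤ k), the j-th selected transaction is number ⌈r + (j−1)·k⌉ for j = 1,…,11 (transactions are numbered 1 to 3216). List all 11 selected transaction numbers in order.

j=1: r + 0k = 242.22 → ⌈·⌉ = 243
j=2: r + 1k = 534.583636… → ⌈·⌉ = 535
j=3: r + 2k = 826.947272… → ⌈·⌉ = 827
j=4: r + 3k = 1119.310909… → ⌈·⌉ = 1120
j=5: r + 4k = 1411.674545… → ⌈·⌉ = 1412
j=6: r + 5k = 1704.038181… → ⌈·⌉ = 1705
j=7: r + 6k = 1996.401818… → ⌈·⌉ = 1997
j=8: r + 7k = 2288.765454… → ⌈·⌉ = 2289
j=9: r + 8k = 2581.129090… → ⌈·⌉ = 2582
j=10: r + 9k = 2873.492727… → ⌈·⌉ = 2874
j=11: r + 10k = 3165.856363… → ⌈·⌉ = 3166

243, 535, 827, 1120, 1412, 1705, 1997, 2289, 2582, 2874, 3166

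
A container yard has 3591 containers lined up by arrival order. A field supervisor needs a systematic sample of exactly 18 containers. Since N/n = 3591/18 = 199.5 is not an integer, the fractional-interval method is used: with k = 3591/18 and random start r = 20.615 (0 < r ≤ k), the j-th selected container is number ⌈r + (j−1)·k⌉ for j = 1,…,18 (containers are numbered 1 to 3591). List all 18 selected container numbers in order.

21, 221, 420, 620, 819, 1019, 1218, 1418, 1617, 1817, 2016, 2216, 2415, 2615, 2814, 3014, 3213, 3413

j=1: r + 0k = 20.615 → ⌈·⌉ = 21
j=2: r + 1k = 220.115 → ⌈·⌉ = 221
j=3: r + 2k = 419.615 → ⌈·⌉ = 420
j=4: r + 3k = 619.115 → ⌈·⌉ = 620
j=5: r + 4k = 818.615 → ⌈·⌉ = 819
j=6: r + 5k = 1018.115 → ⌈·⌉ = 1019
j=7: r + 6k = 1217.615 → ⌈·⌉ = 1218
j=8: r + 7k = 1417.115 → ⌈·⌉ = 1418
j=9: r + 8k = 1616.615 → ⌈·⌉ = 1617
j=10: r + 9k = 1816.115 → ⌈·⌉ = 1817
j=11: r + 10k = 2015.615 → ⌈·⌉ = 2016
j=12: r + 11k = 2215.115 → ⌈·⌉ = 2216
j=13: r + 12k = 2414.615 → ⌈·⌉ = 2415
j=14: r + 13k = 2614.115 → ⌈·⌉ = 2615
j=15: r + 14k = 2813.615 → ⌈·⌉ = 2814
j=16: r + 15k = 3013.115 → ⌈·⌉ = 3014
j=17: r + 16k = 3212.615 → ⌈·⌉ = 3213
j=18: r + 17k = 3412.115 → ⌈·⌉ = 3413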